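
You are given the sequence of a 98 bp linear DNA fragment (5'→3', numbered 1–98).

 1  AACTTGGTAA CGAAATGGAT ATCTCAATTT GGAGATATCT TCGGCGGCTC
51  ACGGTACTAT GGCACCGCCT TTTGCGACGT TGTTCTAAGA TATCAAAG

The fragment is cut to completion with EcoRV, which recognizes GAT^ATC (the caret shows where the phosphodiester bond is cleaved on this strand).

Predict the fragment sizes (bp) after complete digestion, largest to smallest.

EcoRV sites (GATATC) start at positions 18, 34, 89.
EcoRV cuts after base 3 of each site, so after positions 20, 36, 91.
Linear molecule, 3 cuts → 4 fragments:
  1–20 → 20 bp
  21–36 → 16 bp
  37–91 → 55 bp
  92–98 → 7 bp
Sorted largest to smallest: 55, 20, 16, 7 bp.

55, 20, 16, 7 bp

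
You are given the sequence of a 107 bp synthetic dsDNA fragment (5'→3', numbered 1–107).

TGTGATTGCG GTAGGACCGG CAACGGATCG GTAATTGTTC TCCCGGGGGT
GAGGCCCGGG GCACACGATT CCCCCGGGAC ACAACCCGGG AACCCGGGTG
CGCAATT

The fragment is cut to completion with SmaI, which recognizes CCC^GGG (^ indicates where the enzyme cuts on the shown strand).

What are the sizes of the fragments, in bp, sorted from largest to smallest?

SmaI sites (CCCGGG) start at positions 42, 55, 73, 85, 93.
SmaI cuts after base 3 of each site, so after positions 44, 57, 75, 87, 95.
Linear molecule, 5 cuts → 6 fragments:
  1–44 → 44 bp
  45–57 → 13 bp
  58–75 → 18 bp
  76–87 → 12 bp
  88–95 → 8 bp
  96–107 → 12 bp
Sorted largest to smallest: 44, 18, 13, 12, 12, 8 bp.

44, 18, 13, 12, 12, 8 bp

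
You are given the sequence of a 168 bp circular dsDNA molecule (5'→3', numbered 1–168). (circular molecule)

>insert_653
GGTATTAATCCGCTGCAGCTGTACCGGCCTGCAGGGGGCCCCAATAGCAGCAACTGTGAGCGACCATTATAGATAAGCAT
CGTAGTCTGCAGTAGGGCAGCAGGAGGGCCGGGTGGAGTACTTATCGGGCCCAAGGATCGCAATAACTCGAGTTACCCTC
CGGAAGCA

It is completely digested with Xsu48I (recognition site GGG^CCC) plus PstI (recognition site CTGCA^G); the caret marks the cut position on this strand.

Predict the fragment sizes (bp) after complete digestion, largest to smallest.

Xsu48I sites (GGGCCC) start at positions 36, 127.
Xsu48I cuts after base 3 of each site, so after positions 38, 129.
PstI sites (CTGCAG) start at positions 13, 29, 87.
PstI cuts after base 5 of each site (before the last base), so after positions 17, 33, 91.
Combined cut positions: 17, 33, 38, 91, 129.
Circular molecule, 5 cuts → 5 fragments:
  18–33 → 16 bp
  34–38 → 5 bp
  39–91 → 53 bp
  92–129 → 38 bp
  130–168 then 1–17 → 39 + 17 = 56 bp
Sorted largest to smallest: 56, 53, 38, 16, 5 bp.

56, 53, 38, 16, 5 bp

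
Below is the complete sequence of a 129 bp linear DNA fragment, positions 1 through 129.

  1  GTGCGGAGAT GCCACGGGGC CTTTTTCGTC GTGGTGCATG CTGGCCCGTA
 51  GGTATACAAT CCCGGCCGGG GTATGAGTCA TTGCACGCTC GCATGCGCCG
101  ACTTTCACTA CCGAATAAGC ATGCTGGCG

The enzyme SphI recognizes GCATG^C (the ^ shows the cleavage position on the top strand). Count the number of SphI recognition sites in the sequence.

GCATGC occurs starting at positions 36, 91, 119.
SphI cuts at 3 sites.

3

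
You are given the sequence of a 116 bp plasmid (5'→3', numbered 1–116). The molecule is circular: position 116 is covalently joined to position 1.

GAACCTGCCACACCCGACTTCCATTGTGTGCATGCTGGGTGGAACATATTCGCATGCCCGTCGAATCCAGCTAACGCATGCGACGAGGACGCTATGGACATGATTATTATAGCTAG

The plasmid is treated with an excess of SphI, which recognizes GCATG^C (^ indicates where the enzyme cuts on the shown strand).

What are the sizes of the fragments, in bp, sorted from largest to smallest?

70, 24, 22 bp

SphI sites (GCATGC) start at positions 30, 52, 76.
SphI cuts after base 5 of each site (before the last base), so after positions 34, 56, 80.
Circular molecule, 3 cuts → 3 fragments:
  35–56 → 22 bp
  57–80 → 24 bp
  81–116 then 1–34 → 36 + 34 = 70 bp
Sorted largest to smallest: 70, 24, 22 bp.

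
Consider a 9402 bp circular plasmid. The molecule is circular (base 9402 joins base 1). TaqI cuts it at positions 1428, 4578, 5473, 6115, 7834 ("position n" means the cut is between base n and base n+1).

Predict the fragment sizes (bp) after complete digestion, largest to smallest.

Circular molecule, 5 cuts → 5 fragments:
  4578 − 1428 = 3150 bp
  5473 − 4578 = 895 bp
  6115 − 5473 = 642 bp
  7834 − 6115 = 1719 bp
  wrap: 9402 − 7834 + 1428 = 2996 bp
Sorted largest to smallest: 3150, 2996, 1719, 895, 642 bp.

3150, 2996, 1719, 895, 642 bp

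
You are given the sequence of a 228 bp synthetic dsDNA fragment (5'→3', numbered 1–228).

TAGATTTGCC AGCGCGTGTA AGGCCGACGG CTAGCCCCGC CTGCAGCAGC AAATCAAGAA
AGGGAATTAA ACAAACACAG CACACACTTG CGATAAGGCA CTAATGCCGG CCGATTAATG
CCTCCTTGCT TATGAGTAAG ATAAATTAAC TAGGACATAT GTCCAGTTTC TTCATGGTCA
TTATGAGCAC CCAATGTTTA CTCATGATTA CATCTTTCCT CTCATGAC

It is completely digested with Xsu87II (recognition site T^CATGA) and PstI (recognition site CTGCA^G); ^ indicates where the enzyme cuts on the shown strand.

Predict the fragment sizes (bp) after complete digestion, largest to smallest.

Xsu87II sites (TCATGA) start at positions 202, 222.
Xsu87II cuts after the first base of each site, so after positions 202, 222.
The PstI site (CTGCAG) starts at position 41.
PstI cuts after base 5 of each site (before the last base), so after position 45.
Combined cut positions: 45, 202, 222.
Linear molecule, 3 cuts → 4 fragments:
  1–45 → 45 bp
  46–202 → 157 bp
  203–222 → 20 bp
  223–228 → 6 bp
Sorted largest to smallest: 157, 45, 20, 6 bp.

157, 45, 20, 6 bp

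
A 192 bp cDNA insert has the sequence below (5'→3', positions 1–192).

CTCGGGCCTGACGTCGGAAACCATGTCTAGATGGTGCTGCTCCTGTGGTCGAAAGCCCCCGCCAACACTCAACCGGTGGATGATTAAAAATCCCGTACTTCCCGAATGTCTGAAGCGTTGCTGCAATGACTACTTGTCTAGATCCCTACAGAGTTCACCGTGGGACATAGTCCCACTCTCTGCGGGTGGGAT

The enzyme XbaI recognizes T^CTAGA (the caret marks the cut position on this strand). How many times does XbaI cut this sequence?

TCTAGA occurs starting at positions 26, 137.
XbaI cuts at 2 sites.

2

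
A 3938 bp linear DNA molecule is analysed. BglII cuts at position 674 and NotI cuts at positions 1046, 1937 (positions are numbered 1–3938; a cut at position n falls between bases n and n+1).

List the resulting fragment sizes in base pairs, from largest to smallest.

2001, 891, 674, 372 bp

Combined cut positions (sorted): 674, 1046, 1937.
Linear molecule, 3 cuts → 4 fragments:
  674 − 0 = 674 bp
  1046 − 674 = 372 bp
  1937 − 1046 = 891 bp
  3938 − 1937 = 2001 bp
Sorted largest to smallest: 2001, 891, 674, 372 bp.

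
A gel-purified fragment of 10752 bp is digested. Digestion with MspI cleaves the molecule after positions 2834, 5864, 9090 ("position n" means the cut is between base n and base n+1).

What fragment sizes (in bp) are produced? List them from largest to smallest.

Linear molecule, 3 cuts → 4 fragments:
  2834 − 0 = 2834 bp
  5864 − 2834 = 3030 bp
  9090 − 5864 = 3226 bp
  10752 − 9090 = 1662 bp
Sorted largest to smallest: 3226, 3030, 2834, 1662 bp.

3226, 3030, 2834, 1662 bp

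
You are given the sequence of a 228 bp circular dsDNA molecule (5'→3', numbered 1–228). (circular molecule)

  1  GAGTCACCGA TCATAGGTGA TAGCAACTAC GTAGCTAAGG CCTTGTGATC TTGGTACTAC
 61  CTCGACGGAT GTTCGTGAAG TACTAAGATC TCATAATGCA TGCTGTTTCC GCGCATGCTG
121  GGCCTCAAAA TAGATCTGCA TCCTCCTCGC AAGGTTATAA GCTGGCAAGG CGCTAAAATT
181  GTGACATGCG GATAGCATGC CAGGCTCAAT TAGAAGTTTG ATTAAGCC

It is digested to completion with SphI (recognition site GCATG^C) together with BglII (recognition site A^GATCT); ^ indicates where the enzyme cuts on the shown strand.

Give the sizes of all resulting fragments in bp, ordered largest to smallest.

SphI sites (GCATGC) start at positions 98, 113, 195.
SphI cuts after base 5 of each site (before the last base), so after positions 102, 117, 199.
BglII sites (AGATCT) start at positions 86, 132.
BglII cuts after the first base of each site, so after positions 86, 132.
Combined cut positions: 86, 102, 117, 132, 199.
Circular molecule, 5 cuts → 5 fragments:
  87–102 → 16 bp
  103–117 → 15 bp
  118–132 → 15 bp
  133–199 → 67 bp
  200–228 then 1–86 → 29 + 86 = 115 bp
Sorted largest to smallest: 115, 67, 16, 15, 15 bp.

115, 67, 16, 15, 15 bp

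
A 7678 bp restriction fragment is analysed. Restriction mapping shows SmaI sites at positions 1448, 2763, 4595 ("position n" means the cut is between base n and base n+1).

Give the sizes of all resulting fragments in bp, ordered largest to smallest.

Linear molecule, 3 cuts → 4 fragments:
  1448 − 0 = 1448 bp
  2763 − 1448 = 1315 bp
  4595 − 2763 = 1832 bp
  7678 − 4595 = 3083 bp
Sorted largest to smallest: 3083, 1832, 1448, 1315 bp.

3083, 1832, 1448, 1315 bp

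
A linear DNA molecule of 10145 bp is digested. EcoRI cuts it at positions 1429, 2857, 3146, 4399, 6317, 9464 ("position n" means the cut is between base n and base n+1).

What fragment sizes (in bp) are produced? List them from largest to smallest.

Linear molecule, 6 cuts → 7 fragments:
  1429 − 0 = 1429 bp
  2857 − 1429 = 1428 bp
  3146 − 2857 = 289 bp
  4399 − 3146 = 1253 bp
  6317 − 4399 = 1918 bp
  9464 − 6317 = 3147 bp
  10145 − 9464 = 681 bp
Sorted largest to smallest: 3147, 1918, 1429, 1428, 1253, 681, 289 bp.

3147, 1918, 1429, 1428, 1253, 681, 289 bp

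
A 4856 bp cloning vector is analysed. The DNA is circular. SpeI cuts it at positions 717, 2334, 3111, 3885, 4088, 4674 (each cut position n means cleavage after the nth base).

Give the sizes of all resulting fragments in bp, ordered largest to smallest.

Circular molecule, 6 cuts → 6 fragments:
  2334 − 717 = 1617 bp
  3111 − 2334 = 777 bp
  3885 − 3111 = 774 bp
  4088 − 3885 = 203 bp
  4674 − 4088 = 586 bp
  wrap: 4856 − 4674 + 717 = 899 bp
Sorted largest to smallest: 1617, 899, 777, 774, 586, 203 bp.

1617, 899, 777, 774, 586, 203 bp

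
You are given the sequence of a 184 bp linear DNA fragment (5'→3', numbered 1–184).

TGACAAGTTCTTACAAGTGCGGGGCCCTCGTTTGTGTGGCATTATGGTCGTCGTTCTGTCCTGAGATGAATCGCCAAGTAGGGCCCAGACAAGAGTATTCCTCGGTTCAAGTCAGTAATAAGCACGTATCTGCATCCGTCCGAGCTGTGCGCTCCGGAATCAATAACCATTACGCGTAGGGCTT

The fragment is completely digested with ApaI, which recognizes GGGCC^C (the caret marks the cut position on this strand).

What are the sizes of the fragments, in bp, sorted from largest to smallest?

99, 59, 26 bp

ApaI sites (GGGCCC) start at positions 22, 81.
ApaI cuts after base 5 of each site (before the last base), so after positions 26, 85.
Linear molecule, 2 cuts → 3 fragments:
  1–26 → 26 bp
  27–85 → 59 bp
  86–184 → 99 bp
Sorted largest to smallest: 99, 59, 26 bp.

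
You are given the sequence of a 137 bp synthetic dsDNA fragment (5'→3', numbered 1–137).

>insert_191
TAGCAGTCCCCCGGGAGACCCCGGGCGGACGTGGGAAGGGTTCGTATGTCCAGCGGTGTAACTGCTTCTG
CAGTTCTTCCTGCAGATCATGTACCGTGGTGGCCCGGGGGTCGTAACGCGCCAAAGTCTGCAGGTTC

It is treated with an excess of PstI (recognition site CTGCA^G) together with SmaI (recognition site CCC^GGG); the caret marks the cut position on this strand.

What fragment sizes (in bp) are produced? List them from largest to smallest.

PstI sites (CTGCAG) start at positions 68, 80, 128.
PstI cuts after base 5 of each site (before the last base), so after positions 72, 84, 132.
SmaI sites (CCCGGG) start at positions 10, 20, 103.
SmaI cuts after base 3 of each site, so after positions 12, 22, 105.
Combined cut positions: 12, 22, 72, 84, 105, 132.
Linear molecule, 6 cuts → 7 fragments:
  1–12 → 12 bp
  13–22 → 10 bp
  23–72 → 50 bp
  73–84 → 12 bp
  85–105 → 21 bp
  106–132 → 27 bp
  133–137 → 5 bp
Sorted largest to smallest: 50, 27, 21, 12, 12, 10, 5 bp.

50, 27, 21, 12, 12, 10, 5 bp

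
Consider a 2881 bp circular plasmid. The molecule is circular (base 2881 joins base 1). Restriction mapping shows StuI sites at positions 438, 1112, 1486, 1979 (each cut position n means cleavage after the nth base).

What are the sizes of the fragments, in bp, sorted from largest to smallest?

Circular molecule, 4 cuts → 4 fragments:
  1112 − 438 = 674 bp
  1486 − 1112 = 374 bp
  1979 − 1486 = 493 bp
  wrap: 2881 − 1979 + 438 = 1340 bp
Sorted largest to smallest: 1340, 674, 493, 374 bp.

1340, 674, 493, 374 bp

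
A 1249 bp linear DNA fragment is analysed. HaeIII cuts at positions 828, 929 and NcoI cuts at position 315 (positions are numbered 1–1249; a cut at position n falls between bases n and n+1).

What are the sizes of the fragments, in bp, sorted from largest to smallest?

Combined cut positions (sorted): 315, 828, 929.
Linear molecule, 3 cuts → 4 fragments:
  315 − 0 = 315 bp
  828 − 315 = 513 bp
  929 − 828 = 101 bp
  1249 − 929 = 320 bp
Sorted largest to smallest: 513, 320, 315, 101 bp.

513, 320, 315, 101 bp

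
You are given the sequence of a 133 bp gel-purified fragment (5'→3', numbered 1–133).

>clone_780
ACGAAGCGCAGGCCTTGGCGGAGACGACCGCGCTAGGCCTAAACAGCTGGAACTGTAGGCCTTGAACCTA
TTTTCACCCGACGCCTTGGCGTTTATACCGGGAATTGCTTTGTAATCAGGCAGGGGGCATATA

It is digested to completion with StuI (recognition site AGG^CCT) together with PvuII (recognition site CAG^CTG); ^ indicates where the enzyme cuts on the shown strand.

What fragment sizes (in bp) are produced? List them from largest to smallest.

74, 25, 13, 12, 9 bp

StuI sites (AGGCCT) start at positions 10, 35, 57.
StuI cuts after base 3 of each site, so after positions 12, 37, 59.
The PvuII site (CAGCTG) starts at position 44.
PvuII cuts after base 3 of each site, so after position 46.
Combined cut positions: 12, 37, 46, 59.
Linear molecule, 4 cuts → 5 fragments:
  1–12 → 12 bp
  13–37 → 25 bp
  38–46 → 9 bp
  47–59 → 13 bp
  60–133 → 74 bp
Sorted largest to smallest: 74, 25, 13, 12, 9 bp.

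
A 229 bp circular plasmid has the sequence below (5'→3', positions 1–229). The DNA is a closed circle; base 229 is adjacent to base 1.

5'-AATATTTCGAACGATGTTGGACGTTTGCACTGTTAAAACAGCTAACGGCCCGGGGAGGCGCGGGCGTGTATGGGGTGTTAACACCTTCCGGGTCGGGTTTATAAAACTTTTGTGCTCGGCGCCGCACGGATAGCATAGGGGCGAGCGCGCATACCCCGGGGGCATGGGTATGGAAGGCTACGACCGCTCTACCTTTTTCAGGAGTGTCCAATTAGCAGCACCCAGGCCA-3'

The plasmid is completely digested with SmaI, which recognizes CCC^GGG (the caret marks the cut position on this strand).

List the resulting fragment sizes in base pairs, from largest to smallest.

SmaI sites (CCCGGG) start at positions 49, 155.
SmaI cuts after base 3 of each site, so after positions 51, 157.
Circular molecule, 2 cuts → 2 fragments:
  52–157 → 106 bp
  158–229 then 1–51 → 72 + 51 = 123 bp
Sorted largest to smallest: 123, 106 bp.

123, 106 bp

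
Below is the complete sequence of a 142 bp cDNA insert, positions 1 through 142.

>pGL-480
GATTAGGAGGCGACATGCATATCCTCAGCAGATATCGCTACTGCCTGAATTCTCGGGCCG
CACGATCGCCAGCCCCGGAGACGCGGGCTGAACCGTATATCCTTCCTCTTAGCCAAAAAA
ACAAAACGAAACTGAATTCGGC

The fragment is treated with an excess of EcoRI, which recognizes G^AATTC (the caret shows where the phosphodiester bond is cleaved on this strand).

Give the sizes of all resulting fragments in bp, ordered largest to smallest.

87, 47, 8 bp

EcoRI sites (GAATTC) start at positions 47, 134.
EcoRI cuts after the first base of each site, so after positions 47, 134.
Linear molecule, 2 cuts → 3 fragments:
  1–47 → 47 bp
  48–134 → 87 bp
  135–142 → 8 bp
Sorted largest to smallest: 87, 47, 8 bp.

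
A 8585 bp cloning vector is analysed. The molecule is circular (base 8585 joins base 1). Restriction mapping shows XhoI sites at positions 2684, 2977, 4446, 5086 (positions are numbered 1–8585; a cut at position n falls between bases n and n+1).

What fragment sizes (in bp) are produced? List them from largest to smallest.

6183, 1469, 640, 293 bp

Circular molecule, 4 cuts → 4 fragments:
  2977 − 2684 = 293 bp
  4446 − 2977 = 1469 bp
  5086 − 4446 = 640 bp
  wrap: 8585 − 5086 + 2684 = 6183 bp
Sorted largest to smallest: 6183, 1469, 640, 293 bp.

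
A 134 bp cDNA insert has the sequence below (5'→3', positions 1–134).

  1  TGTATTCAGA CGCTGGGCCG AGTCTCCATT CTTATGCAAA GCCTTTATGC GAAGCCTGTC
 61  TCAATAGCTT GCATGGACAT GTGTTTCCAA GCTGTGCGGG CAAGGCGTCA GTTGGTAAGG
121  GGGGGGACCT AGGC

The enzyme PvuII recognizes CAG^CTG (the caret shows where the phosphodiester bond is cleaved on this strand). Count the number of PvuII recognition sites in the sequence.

No occurrence of CAGCTG is present in the sequence.
PvuII does not cut: 0 sites.

0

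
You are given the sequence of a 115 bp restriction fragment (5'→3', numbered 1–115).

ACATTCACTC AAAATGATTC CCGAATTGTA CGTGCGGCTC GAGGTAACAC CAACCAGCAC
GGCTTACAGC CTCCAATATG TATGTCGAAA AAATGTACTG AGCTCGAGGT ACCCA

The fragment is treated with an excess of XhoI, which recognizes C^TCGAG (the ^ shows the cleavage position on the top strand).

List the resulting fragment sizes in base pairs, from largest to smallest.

65, 38, 12 bp

XhoI sites (CTCGAG) start at positions 38, 103.
XhoI cuts after the first base of each site, so after positions 38, 103.
Linear molecule, 2 cuts → 3 fragments:
  1–38 → 38 bp
  39–103 → 65 bp
  104–115 → 12 bp
Sorted largest to smallest: 65, 38, 12 bp.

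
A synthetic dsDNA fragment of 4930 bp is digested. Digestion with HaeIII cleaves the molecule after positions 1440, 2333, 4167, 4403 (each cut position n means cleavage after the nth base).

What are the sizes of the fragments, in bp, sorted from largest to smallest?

1834, 1440, 893, 527, 236 bp

Linear molecule, 4 cuts → 5 fragments:
  1440 − 0 = 1440 bp
  2333 − 1440 = 893 bp
  4167 − 2333 = 1834 bp
  4403 − 4167 = 236 bp
  4930 − 4403 = 527 bp
Sorted largest to smallest: 1834, 1440, 893, 527, 236 bp.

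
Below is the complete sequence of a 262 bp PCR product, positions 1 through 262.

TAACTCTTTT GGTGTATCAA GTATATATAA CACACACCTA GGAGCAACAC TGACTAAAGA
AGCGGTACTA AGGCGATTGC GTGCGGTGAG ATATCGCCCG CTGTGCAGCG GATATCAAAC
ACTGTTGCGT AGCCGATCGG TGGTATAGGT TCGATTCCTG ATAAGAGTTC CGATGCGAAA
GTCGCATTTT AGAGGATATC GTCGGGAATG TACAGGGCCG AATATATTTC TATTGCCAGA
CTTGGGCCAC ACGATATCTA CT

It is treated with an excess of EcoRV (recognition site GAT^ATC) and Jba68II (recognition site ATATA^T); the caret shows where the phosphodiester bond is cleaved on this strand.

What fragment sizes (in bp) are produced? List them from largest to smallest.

84, 65, 29, 29, 27, 21, 7 bp

EcoRV sites (GATATC) start at positions 90, 111, 195, 253.
EcoRV cuts after base 3 of each site, so after positions 92, 113, 197, 255.
Jba68II sites (ATATAT) start at positions 23, 222.
Jba68II cuts after base 5 of each site (before the last base), so after positions 27, 226.
Combined cut positions: 27, 92, 113, 197, 226, 255.
Linear molecule, 6 cuts → 7 fragments:
  1–27 → 27 bp
  28–92 → 65 bp
  93–113 → 21 bp
  114–197 → 84 bp
  198–226 → 29 bp
  227–255 → 29 bp
  256–262 → 7 bp
Sorted largest to smallest: 84, 65, 29, 29, 27, 21, 7 bp.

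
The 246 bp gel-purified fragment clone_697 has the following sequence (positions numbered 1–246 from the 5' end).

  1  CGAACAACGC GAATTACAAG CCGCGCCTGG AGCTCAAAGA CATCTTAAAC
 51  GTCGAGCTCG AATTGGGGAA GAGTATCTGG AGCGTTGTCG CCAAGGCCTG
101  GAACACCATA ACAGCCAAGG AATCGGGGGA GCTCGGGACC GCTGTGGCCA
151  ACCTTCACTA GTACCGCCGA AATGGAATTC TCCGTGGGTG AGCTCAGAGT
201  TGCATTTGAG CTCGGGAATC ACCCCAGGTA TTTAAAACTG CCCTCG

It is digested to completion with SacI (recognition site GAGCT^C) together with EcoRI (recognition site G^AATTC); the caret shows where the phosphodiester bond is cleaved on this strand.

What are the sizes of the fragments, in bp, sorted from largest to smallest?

SacI sites (GAGCTC) start at positions 30, 54, 129, 190, 208.
SacI cuts after base 5 of each site (before the last base), so after positions 34, 58, 133, 194, 212.
The EcoRI site (GAATTC) starts at position 175.
EcoRI cuts after the first base of each site, so after position 175.
Combined cut positions: 34, 58, 133, 175, 194, 212.
Linear molecule, 6 cuts → 7 fragments:
  1–34 → 34 bp
  35–58 → 24 bp
  59–133 → 75 bp
  134–175 → 42 bp
  176–194 → 19 bp
  195–212 → 18 bp
  213–246 → 34 bp
Sorted largest to smallest: 75, 42, 34, 34, 24, 19, 18 bp.

75, 42, 34, 34, 24, 19, 18 bp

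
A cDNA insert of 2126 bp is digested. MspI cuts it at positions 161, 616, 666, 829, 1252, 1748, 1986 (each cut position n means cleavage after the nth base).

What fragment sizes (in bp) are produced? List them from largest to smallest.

Linear molecule, 7 cuts → 8 fragments:
  161 − 0 = 161 bp
  616 − 161 = 455 bp
  666 − 616 = 50 bp
  829 − 666 = 163 bp
  1252 − 829 = 423 bp
  1748 − 1252 = 496 bp
  1986 − 1748 = 238 bp
  2126 − 1986 = 140 bp
Sorted largest to smallest: 496, 455, 423, 238, 163, 161, 140, 50 bp.

496, 455, 423, 238, 163, 161, 140, 50 bp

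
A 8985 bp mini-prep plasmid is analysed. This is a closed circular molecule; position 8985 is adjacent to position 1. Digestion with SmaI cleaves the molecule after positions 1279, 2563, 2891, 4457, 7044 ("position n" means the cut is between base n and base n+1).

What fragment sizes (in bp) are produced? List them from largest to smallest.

Circular molecule, 5 cuts → 5 fragments:
  2563 − 1279 = 1284 bp
  2891 − 2563 = 328 bp
  4457 − 2891 = 1566 bp
  7044 − 4457 = 2587 bp
  wrap: 8985 − 7044 + 1279 = 3220 bp
Sorted largest to smallest: 3220, 2587, 1566, 1284, 328 bp.

3220, 2587, 1566, 1284, 328 bp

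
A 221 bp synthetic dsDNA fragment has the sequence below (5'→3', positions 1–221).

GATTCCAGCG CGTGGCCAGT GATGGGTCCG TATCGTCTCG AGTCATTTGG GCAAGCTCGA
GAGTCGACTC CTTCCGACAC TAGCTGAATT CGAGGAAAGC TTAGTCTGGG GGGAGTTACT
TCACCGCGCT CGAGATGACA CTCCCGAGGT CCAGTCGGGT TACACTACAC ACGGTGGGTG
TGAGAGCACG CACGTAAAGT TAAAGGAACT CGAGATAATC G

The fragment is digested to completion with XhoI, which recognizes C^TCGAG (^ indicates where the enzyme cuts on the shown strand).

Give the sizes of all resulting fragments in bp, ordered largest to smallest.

XhoI sites (CTCGAG) start at positions 37, 56, 129, 209.
XhoI cuts after the first base of each site, so after positions 37, 56, 129, 209.
Linear molecule, 4 cuts → 5 fragments:
  1–37 → 37 bp
  38–56 → 19 bp
  57–129 → 73 bp
  130–209 → 80 bp
  210–221 → 12 bp
Sorted largest to smallest: 80, 73, 37, 19, 12 bp.

80, 73, 37, 19, 12 bp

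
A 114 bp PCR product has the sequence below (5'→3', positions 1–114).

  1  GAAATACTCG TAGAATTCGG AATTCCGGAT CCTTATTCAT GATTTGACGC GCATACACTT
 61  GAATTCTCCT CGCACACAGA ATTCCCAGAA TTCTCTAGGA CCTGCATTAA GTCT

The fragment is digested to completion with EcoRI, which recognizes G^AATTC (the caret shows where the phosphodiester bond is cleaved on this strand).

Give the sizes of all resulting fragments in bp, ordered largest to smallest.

EcoRI sites (GAATTC) start at positions 13, 20, 61, 79, 88.
EcoRI cuts after the first base of each site, so after positions 13, 20, 61, 79, 88.
Linear molecule, 5 cuts → 6 fragments:
  1–13 → 13 bp
  14–20 → 7 bp
  21–61 → 41 bp
  62–79 → 18 bp
  80–88 → 9 bp
  89–114 → 26 bp
Sorted largest to smallest: 41, 26, 18, 13, 9, 7 bp.

41, 26, 18, 13, 9, 7 bp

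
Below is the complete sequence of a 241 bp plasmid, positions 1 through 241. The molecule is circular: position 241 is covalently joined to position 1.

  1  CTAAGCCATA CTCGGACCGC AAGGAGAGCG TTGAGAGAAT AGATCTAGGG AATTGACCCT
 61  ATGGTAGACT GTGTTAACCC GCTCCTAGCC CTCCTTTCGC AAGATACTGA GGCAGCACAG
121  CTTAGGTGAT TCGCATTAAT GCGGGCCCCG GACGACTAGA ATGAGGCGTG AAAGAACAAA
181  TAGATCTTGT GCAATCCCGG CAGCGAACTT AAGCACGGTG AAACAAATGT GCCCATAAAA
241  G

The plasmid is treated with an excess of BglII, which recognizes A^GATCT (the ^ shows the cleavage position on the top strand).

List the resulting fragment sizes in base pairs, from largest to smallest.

BglII sites (AGATCT) start at positions 41, 182.
BglII cuts after the first base of each site, so after positions 41, 182.
Circular molecule, 2 cuts → 2 fragments:
  42–182 → 141 bp
  183–241 then 1–41 → 59 + 41 = 100 bp
Sorted largest to smallest: 141, 100 bp.

141, 100 bp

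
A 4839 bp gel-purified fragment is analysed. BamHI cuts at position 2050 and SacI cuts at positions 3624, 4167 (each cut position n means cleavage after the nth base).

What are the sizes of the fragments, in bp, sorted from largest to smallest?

Combined cut positions (sorted): 2050, 3624, 4167.
Linear molecule, 3 cuts → 4 fragments:
  2050 − 0 = 2050 bp
  3624 − 2050 = 1574 bp
  4167 − 3624 = 543 bp
  4839 − 4167 = 672 bp
Sorted largest to smallest: 2050, 1574, 672, 543 bp.

2050, 1574, 672, 543 bp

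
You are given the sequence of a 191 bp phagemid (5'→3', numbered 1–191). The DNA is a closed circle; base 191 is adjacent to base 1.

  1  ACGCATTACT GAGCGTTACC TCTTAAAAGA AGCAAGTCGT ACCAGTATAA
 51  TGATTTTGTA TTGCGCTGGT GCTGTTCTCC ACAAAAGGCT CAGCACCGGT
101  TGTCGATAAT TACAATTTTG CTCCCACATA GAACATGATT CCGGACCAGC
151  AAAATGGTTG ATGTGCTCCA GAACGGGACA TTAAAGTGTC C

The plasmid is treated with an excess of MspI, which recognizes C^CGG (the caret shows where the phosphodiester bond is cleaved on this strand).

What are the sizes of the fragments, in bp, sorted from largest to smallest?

MspI sites (CCGG) start at positions 96, 141.
MspI cuts after the first base of each site, so after positions 96, 141.
Circular molecule, 2 cuts → 2 fragments:
  97–141 → 45 bp
  142–191 then 1–96 → 50 + 96 = 146 bp
Sorted largest to smallest: 146, 45 bp.

146, 45 bp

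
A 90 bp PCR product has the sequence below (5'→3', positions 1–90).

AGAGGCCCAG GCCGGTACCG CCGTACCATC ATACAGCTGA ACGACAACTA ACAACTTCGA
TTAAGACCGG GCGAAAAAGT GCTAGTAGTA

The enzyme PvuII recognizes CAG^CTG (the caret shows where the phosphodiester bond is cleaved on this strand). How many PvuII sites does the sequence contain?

1

CAGCTG occurs starting at position 34.
PvuII cuts at 1 site.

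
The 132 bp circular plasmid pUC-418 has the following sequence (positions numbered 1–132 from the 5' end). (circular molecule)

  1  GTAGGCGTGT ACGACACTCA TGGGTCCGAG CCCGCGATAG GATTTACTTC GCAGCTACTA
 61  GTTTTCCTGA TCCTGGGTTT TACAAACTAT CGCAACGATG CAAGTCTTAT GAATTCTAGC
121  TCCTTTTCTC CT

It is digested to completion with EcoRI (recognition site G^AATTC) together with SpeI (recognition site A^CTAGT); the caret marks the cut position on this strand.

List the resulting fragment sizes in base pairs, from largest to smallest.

The EcoRI site (GAATTC) starts at position 111.
EcoRI cuts after the first base of each site, so after position 111.
The SpeI site (ACTAGT) starts at position 57.
SpeI cuts after the first base of each site, so after position 57.
Combined cut positions: 57, 111.
Circular molecule, 2 cuts → 2 fragments:
  58–111 → 54 bp
  112–132 then 1–57 → 21 + 57 = 78 bp
Sorted largest to smallest: 78, 54 bp.

78, 54 bp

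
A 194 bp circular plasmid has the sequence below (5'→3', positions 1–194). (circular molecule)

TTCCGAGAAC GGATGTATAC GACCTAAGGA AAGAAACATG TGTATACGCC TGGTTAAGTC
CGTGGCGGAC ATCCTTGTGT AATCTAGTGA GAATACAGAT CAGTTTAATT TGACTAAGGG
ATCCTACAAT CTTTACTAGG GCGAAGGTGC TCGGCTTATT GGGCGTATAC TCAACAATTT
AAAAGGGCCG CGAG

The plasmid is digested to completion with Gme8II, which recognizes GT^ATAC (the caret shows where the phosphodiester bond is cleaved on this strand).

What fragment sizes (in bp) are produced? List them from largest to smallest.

Gme8II sites (GTATAC) start at positions 15, 42, 165.
Gme8II cuts after base 2 of each site, so after positions 16, 43, 166.
Circular molecule, 3 cuts → 3 fragments:
  17–43 → 27 bp
  44–166 → 123 bp
  167–194 then 1–16 → 28 + 16 = 44 bp
Sorted largest to smallest: 123, 44, 27 bp.

123, 44, 27 bp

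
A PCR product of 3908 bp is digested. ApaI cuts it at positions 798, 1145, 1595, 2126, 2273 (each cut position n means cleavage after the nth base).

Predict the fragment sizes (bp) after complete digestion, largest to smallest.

1635, 798, 531, 450, 347, 147 bp

Linear molecule, 5 cuts → 6 fragments:
  798 − 0 = 798 bp
  1145 − 798 = 347 bp
  1595 − 1145 = 450 bp
  2126 − 1595 = 531 bp
  2273 − 2126 = 147 bp
  3908 − 2273 = 1635 bp
Sorted largest to smallest: 1635, 798, 531, 450, 347, 147 bp.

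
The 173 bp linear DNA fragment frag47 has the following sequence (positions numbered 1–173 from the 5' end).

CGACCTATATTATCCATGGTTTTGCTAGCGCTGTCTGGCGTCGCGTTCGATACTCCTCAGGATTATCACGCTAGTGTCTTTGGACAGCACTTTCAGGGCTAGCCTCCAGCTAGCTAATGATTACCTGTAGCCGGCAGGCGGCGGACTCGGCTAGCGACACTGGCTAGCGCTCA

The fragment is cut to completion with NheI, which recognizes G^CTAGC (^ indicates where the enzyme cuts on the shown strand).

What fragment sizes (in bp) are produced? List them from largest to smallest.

NheI sites (GCTAGC) start at positions 24, 98, 109, 150, 163.
NheI cuts after the first base of each site, so after positions 24, 98, 109, 150, 163.
Linear molecule, 5 cuts → 6 fragments:
  1–24 → 24 bp
  25–98 → 74 bp
  99–109 → 11 bp
  110–150 → 41 bp
  151–163 → 13 bp
  164–173 → 10 bp
Sorted largest to smallest: 74, 41, 24, 13, 11, 10 bp.

74, 41, 24, 13, 11, 10 bp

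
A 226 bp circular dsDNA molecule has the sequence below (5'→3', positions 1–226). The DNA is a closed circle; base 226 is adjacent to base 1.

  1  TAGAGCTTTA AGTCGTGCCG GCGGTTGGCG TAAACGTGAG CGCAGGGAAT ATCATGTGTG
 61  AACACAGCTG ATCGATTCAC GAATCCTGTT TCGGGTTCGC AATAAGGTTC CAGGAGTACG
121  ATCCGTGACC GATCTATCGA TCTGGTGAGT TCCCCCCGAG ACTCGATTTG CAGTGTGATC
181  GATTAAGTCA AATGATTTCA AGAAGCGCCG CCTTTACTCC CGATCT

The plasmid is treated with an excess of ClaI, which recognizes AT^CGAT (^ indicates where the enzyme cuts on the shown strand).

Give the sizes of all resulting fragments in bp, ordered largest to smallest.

ClaI sites (ATCGAT) start at positions 71, 136, 178.
ClaI cuts after base 2 of each site, so after positions 72, 137, 179.
Circular molecule, 3 cuts → 3 fragments:
  73–137 → 65 bp
  138–179 → 42 bp
  180–226 then 1–72 → 47 + 72 = 119 bp
Sorted largest to smallest: 119, 65, 42 bp.

119, 65, 42 bp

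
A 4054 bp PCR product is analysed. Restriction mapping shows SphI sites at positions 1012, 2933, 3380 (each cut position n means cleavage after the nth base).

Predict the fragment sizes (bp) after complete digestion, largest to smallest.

1921, 1012, 674, 447 bp

Linear molecule, 3 cuts → 4 fragments:
  1012 − 0 = 1012 bp
  2933 − 1012 = 1921 bp
  3380 − 2933 = 447 bp
  4054 − 3380 = 674 bp
Sorted largest to smallest: 1921, 1012, 674, 447 bp.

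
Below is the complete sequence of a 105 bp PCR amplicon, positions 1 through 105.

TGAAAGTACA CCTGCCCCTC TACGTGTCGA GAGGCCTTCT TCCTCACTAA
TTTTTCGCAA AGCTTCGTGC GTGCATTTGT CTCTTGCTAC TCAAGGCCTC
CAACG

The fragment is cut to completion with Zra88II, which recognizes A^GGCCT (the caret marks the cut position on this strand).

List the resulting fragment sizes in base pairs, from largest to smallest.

62, 32, 11 bp

Zra88II sites (AGGCCT) start at positions 32, 94.
Zra88II cuts after the first base of each site, so after positions 32, 94.
Linear molecule, 2 cuts → 3 fragments:
  1–32 → 32 bp
  33–94 → 62 bp
  95–105 → 11 bp
Sorted largest to smallest: 62, 32, 11 bp.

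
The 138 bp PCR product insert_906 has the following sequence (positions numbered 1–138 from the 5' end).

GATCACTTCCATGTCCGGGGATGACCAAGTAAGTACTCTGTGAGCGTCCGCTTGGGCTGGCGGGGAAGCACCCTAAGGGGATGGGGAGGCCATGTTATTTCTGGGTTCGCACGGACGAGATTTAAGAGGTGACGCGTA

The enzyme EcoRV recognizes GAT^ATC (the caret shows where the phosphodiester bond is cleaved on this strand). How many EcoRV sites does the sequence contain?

0

No occurrence of GATATC is present in the sequence.
EcoRV does not cut: 0 sites.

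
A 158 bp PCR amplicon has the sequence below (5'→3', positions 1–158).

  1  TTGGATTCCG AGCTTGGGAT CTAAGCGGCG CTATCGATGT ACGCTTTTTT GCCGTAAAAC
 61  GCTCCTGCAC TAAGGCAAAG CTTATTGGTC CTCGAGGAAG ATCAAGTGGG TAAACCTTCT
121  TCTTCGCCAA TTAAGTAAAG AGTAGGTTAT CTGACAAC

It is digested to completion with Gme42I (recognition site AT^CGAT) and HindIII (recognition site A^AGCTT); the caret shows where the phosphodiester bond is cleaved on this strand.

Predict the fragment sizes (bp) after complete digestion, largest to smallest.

The Gme42I site (ATCGAT) starts at position 33.
Gme42I cuts after base 2 of each site, so after position 34.
The HindIII site (AAGCTT) starts at position 78.
HindIII cuts after the first base of each site, so after position 78.
Combined cut positions: 34, 78.
Linear molecule, 2 cuts → 3 fragments:
  1–34 → 34 bp
  35–78 → 44 bp
  79–158 → 80 bp
Sorted largest to smallest: 80, 44, 34 bp.

80, 44, 34 bp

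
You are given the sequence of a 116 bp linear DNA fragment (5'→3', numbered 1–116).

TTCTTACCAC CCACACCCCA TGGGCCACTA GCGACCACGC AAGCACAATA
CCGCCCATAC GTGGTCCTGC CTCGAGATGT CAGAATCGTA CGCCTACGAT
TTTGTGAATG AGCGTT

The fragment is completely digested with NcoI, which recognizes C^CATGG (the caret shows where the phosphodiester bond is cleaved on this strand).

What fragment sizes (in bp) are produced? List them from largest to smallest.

98, 18 bp

The NcoI site (CCATGG) starts at position 18.
NcoI cuts after the first base of each site, so after position 18.
Linear molecule, 1 cut → 2 fragments:
  1–18 → 18 bp
  19–116 → 98 bp
Sorted largest to smallest: 98, 18 bp.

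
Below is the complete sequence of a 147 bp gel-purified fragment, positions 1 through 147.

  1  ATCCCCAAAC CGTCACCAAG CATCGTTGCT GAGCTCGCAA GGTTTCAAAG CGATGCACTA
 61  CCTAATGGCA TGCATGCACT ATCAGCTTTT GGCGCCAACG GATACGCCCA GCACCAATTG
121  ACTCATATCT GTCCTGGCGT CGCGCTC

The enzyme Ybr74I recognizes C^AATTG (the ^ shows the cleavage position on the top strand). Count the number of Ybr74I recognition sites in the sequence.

1

CAATTG occurs starting at position 115.
Ybr74I cuts at 1 site.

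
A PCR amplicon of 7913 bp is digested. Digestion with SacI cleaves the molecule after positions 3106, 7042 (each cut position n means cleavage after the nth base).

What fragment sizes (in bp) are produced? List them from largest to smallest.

Linear molecule, 2 cuts → 3 fragments:
  3106 − 0 = 3106 bp
  7042 − 3106 = 3936 bp
  7913 − 7042 = 871 bp
Sorted largest to smallest: 3936, 3106, 871 bp.

3936, 3106, 871 bp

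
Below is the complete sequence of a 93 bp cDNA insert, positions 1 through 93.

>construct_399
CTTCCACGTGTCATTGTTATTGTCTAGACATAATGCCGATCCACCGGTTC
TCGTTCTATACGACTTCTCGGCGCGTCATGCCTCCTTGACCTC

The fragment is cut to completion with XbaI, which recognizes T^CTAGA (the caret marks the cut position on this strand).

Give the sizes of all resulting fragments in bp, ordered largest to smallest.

The XbaI site (TCTAGA) starts at position 23.
XbaI cuts after the first base of each site, so after position 23.
Linear molecule, 1 cut → 2 fragments:
  1–23 → 23 bp
  24–93 → 70 bp
Sorted largest to smallest: 70, 23 bp.

70, 23 bp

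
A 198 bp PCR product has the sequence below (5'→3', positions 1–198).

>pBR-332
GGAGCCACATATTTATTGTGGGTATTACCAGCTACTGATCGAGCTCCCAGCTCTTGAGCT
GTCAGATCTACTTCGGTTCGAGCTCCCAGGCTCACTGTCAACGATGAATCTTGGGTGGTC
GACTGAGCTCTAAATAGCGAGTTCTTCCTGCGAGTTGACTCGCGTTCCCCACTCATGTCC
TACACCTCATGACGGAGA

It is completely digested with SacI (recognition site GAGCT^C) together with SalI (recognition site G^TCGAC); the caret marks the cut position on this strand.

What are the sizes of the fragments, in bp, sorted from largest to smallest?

69, 45, 39, 34, 11 bp

SacI sites (GAGCTC) start at positions 41, 80, 125.
SacI cuts after base 5 of each site (before the last base), so after positions 45, 84, 129.
The SalI site (GTCGAC) starts at position 118.
SalI cuts after the first base of each site, so after position 118.
Combined cut positions: 45, 84, 118, 129.
Linear molecule, 4 cuts → 5 fragments:
  1–45 → 45 bp
  46–84 → 39 bp
  85–118 → 34 bp
  119–129 → 11 bp
  130–198 → 69 bp
Sorted largest to smallest: 69, 45, 39, 34, 11 bp.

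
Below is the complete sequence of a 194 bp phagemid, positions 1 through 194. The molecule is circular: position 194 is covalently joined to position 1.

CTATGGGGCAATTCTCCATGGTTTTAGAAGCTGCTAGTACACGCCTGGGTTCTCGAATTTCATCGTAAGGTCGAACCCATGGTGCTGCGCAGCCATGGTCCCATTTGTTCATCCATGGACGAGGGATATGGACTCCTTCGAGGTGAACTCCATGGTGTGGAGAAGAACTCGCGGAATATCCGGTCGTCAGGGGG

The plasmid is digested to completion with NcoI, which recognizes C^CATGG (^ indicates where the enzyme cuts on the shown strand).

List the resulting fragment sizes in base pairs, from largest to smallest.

NcoI sites (CCATGG) start at positions 16, 77, 93, 113, 150.
NcoI cuts after the first base of each site, so after positions 16, 77, 93, 113, 150.
Circular molecule, 5 cuts → 5 fragments:
  17–77 → 61 bp
  78–93 → 16 bp
  94–113 → 20 bp
  114–150 → 37 bp
  151–194 then 1–16 → 44 + 16 = 60 bp
Sorted largest to smallest: 61, 60, 37, 20, 16 bp.

61, 60, 37, 20, 16 bp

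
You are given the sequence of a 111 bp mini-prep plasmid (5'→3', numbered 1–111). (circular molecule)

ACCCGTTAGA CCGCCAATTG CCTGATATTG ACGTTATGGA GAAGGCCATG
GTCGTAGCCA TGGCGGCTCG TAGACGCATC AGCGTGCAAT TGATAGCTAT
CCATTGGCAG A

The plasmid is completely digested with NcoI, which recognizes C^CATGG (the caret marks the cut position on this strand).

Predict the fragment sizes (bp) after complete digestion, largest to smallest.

99, 12 bp

NcoI sites (CCATGG) start at positions 46, 58.
NcoI cuts after the first base of each site, so after positions 46, 58.
Circular molecule, 2 cuts → 2 fragments:
  47–58 → 12 bp
  59–111 then 1–46 → 53 + 46 = 99 bp
Sorted largest to smallest: 99, 12 bp.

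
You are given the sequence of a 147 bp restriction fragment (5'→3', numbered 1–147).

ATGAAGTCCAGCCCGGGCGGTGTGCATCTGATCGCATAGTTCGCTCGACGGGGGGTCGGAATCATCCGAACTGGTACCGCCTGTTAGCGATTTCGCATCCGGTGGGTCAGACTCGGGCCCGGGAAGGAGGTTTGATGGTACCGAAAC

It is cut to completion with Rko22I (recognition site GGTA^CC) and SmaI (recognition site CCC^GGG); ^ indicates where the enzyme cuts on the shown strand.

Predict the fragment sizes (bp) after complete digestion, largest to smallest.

62, 44, 20, 14, 7 bp

Rko22I sites (GGTACC) start at positions 73, 137.
Rko22I cuts after base 4 of each site, so after positions 76, 140.
SmaI sites (CCCGGG) start at positions 12, 118.
SmaI cuts after base 3 of each site, so after positions 14, 120.
Combined cut positions: 14, 76, 120, 140.
Linear molecule, 4 cuts → 5 fragments:
  1–14 → 14 bp
  15–76 → 62 bp
  77–120 → 44 bp
  121–140 → 20 bp
  141–147 → 7 bp
Sorted largest to smallest: 62, 44, 20, 14, 7 bp.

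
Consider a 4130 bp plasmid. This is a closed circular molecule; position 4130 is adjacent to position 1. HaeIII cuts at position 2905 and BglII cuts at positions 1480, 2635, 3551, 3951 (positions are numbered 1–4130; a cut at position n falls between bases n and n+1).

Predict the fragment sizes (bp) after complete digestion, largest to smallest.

Combined cut positions (sorted): 1480, 2635, 2905, 3551, 3951.
Circular molecule, 5 cuts → 5 fragments:
  2635 − 1480 = 1155 bp
  2905 − 2635 = 270 bp
  3551 − 2905 = 646 bp
  3951 − 3551 = 400 bp
  wrap: 4130 − 3951 + 1480 = 1659 bp
Sorted largest to smallest: 1659, 1155, 646, 400, 270 bp.

1659, 1155, 646, 400, 270 bp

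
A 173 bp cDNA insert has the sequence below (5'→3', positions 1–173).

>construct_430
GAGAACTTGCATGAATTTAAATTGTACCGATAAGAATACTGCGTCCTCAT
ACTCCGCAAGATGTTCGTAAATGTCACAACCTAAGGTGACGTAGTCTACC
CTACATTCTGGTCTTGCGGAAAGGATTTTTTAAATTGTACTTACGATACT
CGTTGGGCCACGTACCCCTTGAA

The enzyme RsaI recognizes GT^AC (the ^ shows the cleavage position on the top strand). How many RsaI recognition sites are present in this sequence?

3

GTAC occurs starting at positions 24, 137, 162.
RsaI cuts at 3 sites.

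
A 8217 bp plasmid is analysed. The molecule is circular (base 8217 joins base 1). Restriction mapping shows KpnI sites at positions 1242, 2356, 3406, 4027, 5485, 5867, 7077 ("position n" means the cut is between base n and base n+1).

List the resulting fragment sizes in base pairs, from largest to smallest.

2382, 1458, 1210, 1114, 1050, 621, 382 bp

Circular molecule, 7 cuts → 7 fragments:
  2356 − 1242 = 1114 bp
  3406 − 2356 = 1050 bp
  4027 − 3406 = 621 bp
  5485 − 4027 = 1458 bp
  5867 − 5485 = 382 bp
  7077 − 5867 = 1210 bp
  wrap: 8217 − 7077 + 1242 = 2382 bp
Sorted largest to smallest: 2382, 1458, 1210, 1114, 1050, 621, 382 bp.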